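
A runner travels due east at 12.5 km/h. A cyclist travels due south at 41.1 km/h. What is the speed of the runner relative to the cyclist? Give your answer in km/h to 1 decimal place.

43.0 km/h

Taking east as x and north as y: runner velocity = (12.500, 0.000) km/h; cyclist velocity = (0.000, -41.100) km/h.
Velocity of runner relative to cyclist = (12.500, 0.000) − (0.000, -41.100) = (12.500, 41.100) km/h.
Magnitude = |(12.500, 41.100)| = 42.959 km/h.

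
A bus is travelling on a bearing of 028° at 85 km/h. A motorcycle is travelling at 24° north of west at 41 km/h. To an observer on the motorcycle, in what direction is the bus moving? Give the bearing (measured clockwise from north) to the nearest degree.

053°

Taking east as x and north as y: bus velocity = (39.905, 75.051) km/h; motorcycle velocity = (-37.455, 16.676) km/h.
Velocity of bus relative to motorcycle = (39.905, 75.051) − (-37.455, 16.676) = (77.360, 58.374) km/h.
Bearing = atan2(77.36, 58.37) = 52.96° clockwise from north.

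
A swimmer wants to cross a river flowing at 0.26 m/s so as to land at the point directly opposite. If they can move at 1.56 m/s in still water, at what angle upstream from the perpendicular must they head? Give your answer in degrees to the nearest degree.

10°

To cancel the current, the upstream component of the swimmer's velocity must equal the flow: 1.56 sin θ = 0.26.
sin θ = 0.26 / 1.56 = 0.1667.
θ = arcsin(0.1667) = 9.594°.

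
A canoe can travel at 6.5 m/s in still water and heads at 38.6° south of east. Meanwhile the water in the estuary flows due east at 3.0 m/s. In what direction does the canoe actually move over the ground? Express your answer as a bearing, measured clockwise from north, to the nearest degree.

Taking east as x and north as y: velocity relative to the water = (5.080, -4.055) m/s; the water relative to ground = (3.000, 0.000) m/s.
Velocity relative to ground = (5.080, -4.055) + (3.000, 0.000) = (8.080, -4.055) m/s.
Bearing = atan2(8.08, -4.06) = 116.65° clockwise from north.

117°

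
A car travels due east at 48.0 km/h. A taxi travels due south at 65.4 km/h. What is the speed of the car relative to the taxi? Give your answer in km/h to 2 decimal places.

Taking east as x and north as y: car velocity = (48.000, 0.000) km/h; taxi velocity = (0.000, -65.400) km/h.
Velocity of car relative to taxi = (48.000, 0.000) − (0.000, -65.400) = (48.000, 65.400) km/h.
Magnitude = |(48.000, 65.400)| = 81.124 km/h.

81.12 km/h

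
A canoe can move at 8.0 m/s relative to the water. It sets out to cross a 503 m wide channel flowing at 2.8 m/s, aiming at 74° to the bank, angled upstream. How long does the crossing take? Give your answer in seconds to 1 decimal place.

The component of the canoe's velocity perpendicular to the bank is 8.0 × sin 74° = 7.690 m/s.
The current is parallel to the bank, so it does not affect the crossing time.
Time = 503 / 7.690 = 65.409 s.

65.4 s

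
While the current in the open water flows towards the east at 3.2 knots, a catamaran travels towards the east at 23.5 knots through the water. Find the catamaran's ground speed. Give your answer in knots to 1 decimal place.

Taking east as x and north as y: velocity relative to the water = (23.500, 0.000) knots; the water relative to ground = (3.200, 0.000) knots.
Velocity relative to ground = (23.500, 0.000) + (3.200, 0.000) = (26.700, 0.000) knots.
Speed = |(26.700, 0.000)| = 26.700 knots.

26.7 knots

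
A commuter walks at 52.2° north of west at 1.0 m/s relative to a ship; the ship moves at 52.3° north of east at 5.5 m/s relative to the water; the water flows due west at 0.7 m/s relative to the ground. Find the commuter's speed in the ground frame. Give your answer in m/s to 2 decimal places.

In east/north components (m/s): commuter relative to ship = (-0.613, 0.790); ship relative to water = (3.363, 4.352); water relative to ground = (-0.700, 0.000).
Sum = (2.050, 5.142) m/s.
Speed = |(2.050, 5.142)| = 5.536 m/s.

5.54 m/s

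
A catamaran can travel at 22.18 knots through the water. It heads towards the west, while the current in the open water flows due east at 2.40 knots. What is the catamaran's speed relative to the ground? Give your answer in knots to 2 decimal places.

Taking east as x and north as y: velocity relative to the water = (-22.180, 0.000) knots; the water relative to ground = (2.400, 0.000) knots.
Velocity relative to ground = (-22.180, 0.000) + (2.400, 0.000) = (-19.780, 0.000) knots.
Speed = |(-19.780, 0.000)| = 19.780 knots.

19.78 knots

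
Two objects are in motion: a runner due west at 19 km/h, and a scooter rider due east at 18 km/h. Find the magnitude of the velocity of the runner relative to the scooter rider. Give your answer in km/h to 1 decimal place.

Taking east as x and north as y: runner velocity = (-19.000, 0.000) km/h; scooter rider velocity = (18.000, 0.000) km/h.
Velocity of runner relative to scooter rider = (-19.000, 0.000) − (18.000, 0.000) = (-37.000, 0.000) km/h.
Magnitude = |(-37.000, 0.000)| = 37.000 km/h.

37.0 km/h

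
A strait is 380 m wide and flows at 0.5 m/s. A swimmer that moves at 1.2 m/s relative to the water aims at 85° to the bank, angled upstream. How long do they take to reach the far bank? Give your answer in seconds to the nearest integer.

318 s

The component of the swimmer's velocity perpendicular to the bank is 1.2 × sin 85° = 1.195 m/s.
Only the cross-stream component determines the crossing time; the current contributes nothing perpendicular to the bank.
Time = 380 / 1.195 = 317.876 s.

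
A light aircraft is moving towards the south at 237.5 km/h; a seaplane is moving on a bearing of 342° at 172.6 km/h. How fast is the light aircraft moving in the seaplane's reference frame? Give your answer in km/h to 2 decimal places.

405.18 km/h

Taking east as x and north as y: light aircraft velocity = (0.000, -237.500) km/h; seaplane velocity = (-53.336, 164.152) km/h.
Velocity of light aircraft relative to seaplane = (0.000, -237.500) − (-53.336, 164.152) = (53.336, -401.652) km/h.
Magnitude = |(53.336, -401.652)| = 405.178 km/h.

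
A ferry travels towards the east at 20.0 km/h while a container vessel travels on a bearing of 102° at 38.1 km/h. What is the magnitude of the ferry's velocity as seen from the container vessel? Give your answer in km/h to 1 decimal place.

19.0 km/h

Taking east as x and north as y: ferry velocity = (20.000, 0.000) km/h; container vessel velocity = (37.267, -7.921) km/h.
Velocity of ferry relative to container vessel = (20.000, 0.000) − (37.267, -7.921) = (-17.267, 7.921) km/h.
Magnitude = |(-17.267, 7.921)| = 18.998 km/h.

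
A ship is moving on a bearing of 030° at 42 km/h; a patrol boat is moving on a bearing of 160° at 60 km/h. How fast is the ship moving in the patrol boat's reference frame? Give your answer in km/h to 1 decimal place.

92.8 km/h

Taking east as x and north as y: ship velocity = (21.000, 36.373) km/h; patrol boat velocity = (20.521, -56.382) km/h.
Velocity of ship relative to patrol boat = (21.000, 36.373) − (20.521, -56.382) = (0.479, 92.755) km/h.
Magnitude = |(0.479, 92.755)| = 92.756 km/h.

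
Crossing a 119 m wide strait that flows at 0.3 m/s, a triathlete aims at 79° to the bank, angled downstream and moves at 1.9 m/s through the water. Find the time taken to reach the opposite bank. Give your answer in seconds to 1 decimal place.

63.8 s

The component of the triathlete's velocity perpendicular to the bank is 1.9 × sin 79° = 1.865 m/s.
Only the cross-stream component determines the crossing time; the current contributes nothing perpendicular to the bank.
Time = 119 / 1.865 = 63.804 s.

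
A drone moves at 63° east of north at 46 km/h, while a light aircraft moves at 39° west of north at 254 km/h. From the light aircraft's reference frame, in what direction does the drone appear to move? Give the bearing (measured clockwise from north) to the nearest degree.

Taking east as x and north as y: drone velocity = (40.986, 20.884) km/h; light aircraft velocity = (-159.847, 197.395) km/h.
Velocity of drone relative to light aircraft = (40.986, 20.884) − (-159.847, 197.395) = (200.834, -176.512) km/h.
Bearing = atan2(200.83, -176.51) = 131.31° clockwise from north.

131°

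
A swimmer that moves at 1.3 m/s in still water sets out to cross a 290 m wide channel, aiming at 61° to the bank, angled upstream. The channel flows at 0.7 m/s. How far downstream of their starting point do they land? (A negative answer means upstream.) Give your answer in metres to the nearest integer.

18 m

Perpendicular speed = 1.137 m/s; crossing time = 290 / 1.137 = 255.056 s.
Net downstream speed = 0.070 m/s.
Drift = 0.070 × 255.056 = 17.790 m (downstream).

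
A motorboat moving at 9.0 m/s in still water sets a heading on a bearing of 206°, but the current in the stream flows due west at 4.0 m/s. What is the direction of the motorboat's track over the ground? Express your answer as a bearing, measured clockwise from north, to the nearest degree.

Taking east as x and north as y: velocity relative to the water = (-3.945, -8.089) m/s; the water relative to ground = (-4.000, 0.000) m/s.
Velocity relative to ground = (-3.945, -8.089) + (-4.000, 0.000) = (-7.945, -8.089) m/s.
Bearing = atan2(-7.95, -8.09) = 224.49° clockwise from north.

224°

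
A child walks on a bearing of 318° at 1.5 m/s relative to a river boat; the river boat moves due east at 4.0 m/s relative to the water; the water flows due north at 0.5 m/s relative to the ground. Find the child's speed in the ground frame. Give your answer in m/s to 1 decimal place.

3.4 m/s

In east/north components (m/s): child relative to river boat = (-1.004, 1.115); river boat relative to water = (4.000, 0.000); water relative to ground = (0.000, 0.500).
Sum = (2.996, 1.615) m/s.
Speed = |(2.996, 1.615)| = 3.404 m/s.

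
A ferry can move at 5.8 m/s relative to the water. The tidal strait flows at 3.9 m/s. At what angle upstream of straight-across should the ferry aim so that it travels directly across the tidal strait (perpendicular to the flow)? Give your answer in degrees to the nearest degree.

42°

To cancel the current, the upstream component of the ferry's velocity must equal the flow: 5.8 sin θ = 3.9.
sin θ = 3.9 / 5.8 = 0.6724.
θ = arcsin(0.6724) = 42.254°.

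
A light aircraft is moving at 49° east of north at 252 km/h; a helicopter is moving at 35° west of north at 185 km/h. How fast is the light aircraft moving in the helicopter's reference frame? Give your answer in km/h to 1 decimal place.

296.6 km/h

Taking east as x and north as y: light aircraft velocity = (190.187, 165.327) km/h; helicopter velocity = (-106.112, 151.543) km/h.
Velocity of light aircraft relative to helicopter = (190.187, 165.327) − (-106.112, 151.543) = (296.298, 13.784) km/h.
Magnitude = |(296.298, 13.784)| = 296.619 km/h.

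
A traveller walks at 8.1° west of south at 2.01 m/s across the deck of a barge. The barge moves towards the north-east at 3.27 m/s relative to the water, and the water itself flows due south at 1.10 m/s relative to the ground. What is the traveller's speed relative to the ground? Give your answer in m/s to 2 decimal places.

2.17 m/s

In east/north components (m/s): traveller relative to barge = (-0.283, -1.990); barge relative to water = (2.312, 2.312); water relative to ground = (0.000, -1.100).
Sum = (2.029, -0.778) m/s.
Speed = |(2.029, -0.778)| = 2.173 m/s.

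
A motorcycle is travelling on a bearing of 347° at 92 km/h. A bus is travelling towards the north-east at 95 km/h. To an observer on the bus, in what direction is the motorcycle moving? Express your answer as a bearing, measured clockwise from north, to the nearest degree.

Taking east as x and north as y: motorcycle velocity = (-20.695, 89.642) km/h; bus velocity = (67.175, 67.175) km/h.
Velocity of motorcycle relative to bus = (-20.695, 89.642) − (67.175, 67.175) = (-87.871, 22.467) km/h.
Bearing = atan2(-87.87, 22.47) = 284.34° clockwise from north.

284°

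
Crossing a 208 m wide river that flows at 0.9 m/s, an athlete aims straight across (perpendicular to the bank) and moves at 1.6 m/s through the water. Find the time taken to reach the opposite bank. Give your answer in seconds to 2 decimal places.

130.00 s

The component of the athlete's velocity perpendicular to the bank is 1.6 m/s.
Only the cross-stream component determines the crossing time; the current contributes nothing perpendicular to the bank.
Time = 208 / 1.600 = 130.000 s.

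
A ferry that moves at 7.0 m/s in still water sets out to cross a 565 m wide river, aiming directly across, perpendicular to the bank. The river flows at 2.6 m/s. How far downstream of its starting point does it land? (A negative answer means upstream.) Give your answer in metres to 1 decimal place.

Perpendicular speed = 7.000 m/s; crossing time = 565 / 7.000 = 80.714 s.
Net downstream speed = 2.600 m/s.
Drift = 2.600 × 80.714 = 209.857 m (downstream).

209.9 m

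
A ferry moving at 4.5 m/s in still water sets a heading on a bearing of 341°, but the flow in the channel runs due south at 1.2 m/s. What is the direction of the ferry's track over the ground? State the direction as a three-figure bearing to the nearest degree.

334°

Taking east as x and north as y: velocity relative to the water = (-1.465, 4.255) m/s; the water relative to ground = (0.000, -1.200) m/s.
Velocity relative to ground = (-1.465, 4.255) + (0.000, -1.200) = (-1.465, 3.055) m/s.
Bearing = atan2(-1.47, 3.05) = 334.38° clockwise from north.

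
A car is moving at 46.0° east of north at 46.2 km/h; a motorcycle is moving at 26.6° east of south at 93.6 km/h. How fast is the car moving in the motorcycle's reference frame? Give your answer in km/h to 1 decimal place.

Taking east as x and north as y: car velocity = (33.233, 32.093) km/h; motorcycle velocity = (41.910, -83.693) km/h.
Velocity of car relative to motorcycle = (33.233, 32.093) − (41.910, -83.693) = (-8.677, 115.786) km/h.
Magnitude = |(-8.677, 115.786)| = 116.111 km/h.

116.1 km/h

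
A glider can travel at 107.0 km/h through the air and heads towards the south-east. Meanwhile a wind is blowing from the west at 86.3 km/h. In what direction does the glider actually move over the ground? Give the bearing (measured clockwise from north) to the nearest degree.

Taking east as x and north as y: velocity relative to the air = (75.660, -75.660) km/h; the air relative to ground = (86.300, 0.000) km/h.
Velocity relative to ground = (75.660, -75.660) + (86.300, 0.000) = (161.960, -75.660) km/h.
Bearing = atan2(161.96, -75.66) = 115.04° clockwise from north.

115°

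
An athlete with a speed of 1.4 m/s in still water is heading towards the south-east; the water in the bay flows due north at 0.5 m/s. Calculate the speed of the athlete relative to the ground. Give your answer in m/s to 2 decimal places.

1.10 m/s

Taking east as x and north as y: velocity relative to the water = (0.990, -0.990) m/s; the water relative to ground = (0.000, 0.500) m/s.
Velocity relative to ground = (0.990, -0.990) + (0.000, 0.500) = (0.990, -0.490) m/s.
Speed = |(0.990, -0.490)| = 1.105 m/s.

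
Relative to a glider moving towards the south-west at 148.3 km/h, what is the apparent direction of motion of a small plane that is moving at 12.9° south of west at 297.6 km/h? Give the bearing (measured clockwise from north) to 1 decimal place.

Taking east as x and north as y: small plane velocity = (-290.089, -66.439) km/h; glider velocity = (-104.864, -104.864) km/h.
Velocity of small plane relative to glider = (-290.089, -66.439) − (-104.864, -104.864) = (-185.225, 38.425) km/h.
Bearing = atan2(-185.22, 38.42) = 281.72° clockwise from north.

281.7°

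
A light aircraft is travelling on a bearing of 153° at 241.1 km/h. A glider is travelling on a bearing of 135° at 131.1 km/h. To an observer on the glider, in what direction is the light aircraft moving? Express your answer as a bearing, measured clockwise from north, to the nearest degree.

Taking east as x and north as y: light aircraft velocity = (109.457, -214.822) km/h; glider velocity = (92.702, -92.702) km/h.
Velocity of light aircraft relative to glider = (109.457, -214.822) − (92.702, -92.702) = (16.755, -122.120) km/h.
Bearing = atan2(16.76, -122.12) = 172.19° clockwise from north.

172°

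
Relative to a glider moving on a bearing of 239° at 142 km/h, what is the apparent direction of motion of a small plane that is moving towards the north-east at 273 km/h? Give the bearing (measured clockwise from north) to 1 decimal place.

049.8°

Taking east as x and north as y: small plane velocity = (193.040, 193.040) km/h; glider velocity = (-121.718, -73.135) km/h.
Velocity of small plane relative to glider = (193.040, 193.040) − (-121.718, -73.135) = (314.758, 266.176) km/h.
Bearing = atan2(314.76, 266.18) = 49.78° clockwise from north.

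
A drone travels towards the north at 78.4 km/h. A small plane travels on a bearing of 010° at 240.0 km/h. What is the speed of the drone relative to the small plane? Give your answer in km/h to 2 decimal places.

Taking east as x and north as y: drone velocity = (0.000, 78.400) km/h; small plane velocity = (41.676, 236.354) km/h.
Velocity of drone relative to small plane = (0.000, 78.400) − (41.676, 236.354) = (-41.676, -157.954) km/h.
Magnitude = |(-41.676, -157.954)| = 163.359 km/h.

163.36 km/h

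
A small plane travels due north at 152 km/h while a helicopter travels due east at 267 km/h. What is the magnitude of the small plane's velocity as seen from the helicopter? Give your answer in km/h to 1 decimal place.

Taking east as x and north as y: small plane velocity = (0.000, 152.000) km/h; helicopter velocity = (267.000, 0.000) km/h.
Velocity of small plane relative to helicopter = (0.000, 152.000) − (267.000, 0.000) = (-267.000, 152.000) km/h.
Magnitude = |(-267.000, 152.000)| = 307.234 km/h.

307.2 km/h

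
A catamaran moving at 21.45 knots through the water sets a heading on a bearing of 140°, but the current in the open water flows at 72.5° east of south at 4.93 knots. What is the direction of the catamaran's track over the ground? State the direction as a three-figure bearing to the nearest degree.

134°

Taking east as x and north as y: velocity relative to the water = (13.788, -16.432) knots; the water relative to ground = (4.702, -1.482) knots.
Velocity relative to ground = (13.788, -16.432) + (4.702, -1.482) = (18.490, -17.914) knots.
Bearing = atan2(18.49, -17.91) = 134.09° clockwise from north.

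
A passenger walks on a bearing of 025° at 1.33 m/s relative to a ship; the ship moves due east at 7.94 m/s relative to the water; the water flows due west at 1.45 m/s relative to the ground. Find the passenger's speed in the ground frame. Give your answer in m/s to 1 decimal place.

7.2 m/s

In east/north components (m/s): passenger relative to ship = (0.562, 1.205); ship relative to water = (7.940, 0.000); water relative to ground = (-1.450, 0.000).
Sum = (7.052, 1.205) m/s.
Speed = |(7.052, 1.205)| = 7.154 m/s.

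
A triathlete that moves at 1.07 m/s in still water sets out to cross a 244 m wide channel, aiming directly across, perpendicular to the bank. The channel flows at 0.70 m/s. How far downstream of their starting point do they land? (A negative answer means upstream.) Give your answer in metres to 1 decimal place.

159.6 m

Perpendicular speed = 1.070 m/s; crossing time = 244 / 1.070 = 228.037 s.
Net downstream speed = 0.700 m/s.
Drift = 0.700 × 228.037 = 159.626 m (downstream).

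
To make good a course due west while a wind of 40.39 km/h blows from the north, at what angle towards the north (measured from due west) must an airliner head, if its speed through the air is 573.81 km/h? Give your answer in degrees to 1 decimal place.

The wind pushes perpendicular to the desired track; the heading must have a component into the wind equal to 40.39 km/h: 573.81 sin θ = 40.39.
sin θ = 0.0704, so θ = 4.036°.

4.0°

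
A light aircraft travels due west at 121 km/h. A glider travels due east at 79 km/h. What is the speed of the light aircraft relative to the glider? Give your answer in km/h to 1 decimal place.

Taking east as x and north as y: light aircraft velocity = (-121.000, 0.000) km/h; glider velocity = (79.000, 0.000) km/h.
Velocity of light aircraft relative to glider = (-121.000, 0.000) − (79.000, 0.000) = (-200.000, 0.000) km/h.
Magnitude = |(-200.000, 0.000)| = 200.000 km/h.

200.0 km/h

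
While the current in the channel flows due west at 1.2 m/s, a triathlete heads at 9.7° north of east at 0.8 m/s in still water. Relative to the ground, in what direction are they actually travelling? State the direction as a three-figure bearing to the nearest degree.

288°

Taking east as x and north as y: velocity relative to the water = (0.789, 0.135) m/s; the water relative to ground = (-1.200, 0.000) m/s.
Velocity relative to ground = (0.789, 0.135) + (-1.200, 0.000) = (-0.411, 0.135) m/s.
Bearing = atan2(-0.41, 0.13) = 288.14° clockwise from north.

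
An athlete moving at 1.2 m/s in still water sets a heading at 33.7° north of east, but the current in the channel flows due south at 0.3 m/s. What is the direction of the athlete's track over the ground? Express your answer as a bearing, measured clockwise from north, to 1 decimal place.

Taking east as x and north as y: velocity relative to the water = (0.998, 0.666) m/s; the water relative to ground = (0.000, -0.300) m/s.
Velocity relative to ground = (0.998, 0.666) + (0.000, -0.300) = (0.998, 0.366) m/s.
Bearing = atan2(1.00, 0.37) = 69.88° clockwise from north.

069.9°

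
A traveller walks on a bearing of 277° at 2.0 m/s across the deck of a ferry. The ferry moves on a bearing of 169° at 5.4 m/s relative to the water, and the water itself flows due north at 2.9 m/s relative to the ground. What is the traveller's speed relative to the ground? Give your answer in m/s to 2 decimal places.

In east/north components (m/s): traveller relative to ferry = (-1.985, 0.244); ferry relative to water = (1.030, -5.301); water relative to ground = (0.000, 2.900).
Sum = (-0.955, -2.157) m/s.
Speed = |(-0.955, -2.157)| = 2.359 m/s.

2.36 m/s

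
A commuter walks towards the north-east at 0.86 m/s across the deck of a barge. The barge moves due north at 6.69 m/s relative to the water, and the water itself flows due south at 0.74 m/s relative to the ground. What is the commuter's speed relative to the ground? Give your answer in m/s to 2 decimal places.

6.59 m/s

In east/north components (m/s): commuter relative to barge = (0.608, 0.608); barge relative to water = (0.000, 6.690); water relative to ground = (0.000, -0.740).
Sum = (0.608, 6.558) m/s.
Speed = |(0.608, 6.558)| = 6.586 m/s.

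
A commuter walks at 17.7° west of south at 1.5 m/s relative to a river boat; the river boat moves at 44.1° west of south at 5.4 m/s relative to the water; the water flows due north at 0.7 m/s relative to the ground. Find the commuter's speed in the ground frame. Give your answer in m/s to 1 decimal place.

6.2 m/s

In east/north components (m/s): commuter relative to river boat = (-0.456, -1.429); river boat relative to water = (-3.758, -3.878); water relative to ground = (0.000, 0.700).
Sum = (-4.214, -4.607) m/s.
Speed = |(-4.214, -4.607)| = 6.243 m/s.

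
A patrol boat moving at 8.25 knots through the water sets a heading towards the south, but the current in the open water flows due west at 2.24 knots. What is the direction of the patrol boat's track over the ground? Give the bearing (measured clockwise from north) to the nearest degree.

Taking east as x and north as y: velocity relative to the water = (0.000, -8.250) knots; the water relative to ground = (-2.240, 0.000) knots.
Velocity relative to ground = (0.000, -8.250) + (-2.240, 0.000) = (-2.240, -8.250) knots.
Bearing = atan2(-2.24, -8.25) = 195.19° clockwise from north.

195°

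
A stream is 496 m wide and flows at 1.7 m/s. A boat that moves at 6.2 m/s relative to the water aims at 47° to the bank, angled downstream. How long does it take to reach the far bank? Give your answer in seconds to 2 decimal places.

109.39 s

The component of the boat's velocity perpendicular to the bank is 6.2 × sin 47° = 4.534 m/s.
The current is parallel to the bank, so it does not affect the crossing time.
Time = 496 / 4.534 = 109.386 s.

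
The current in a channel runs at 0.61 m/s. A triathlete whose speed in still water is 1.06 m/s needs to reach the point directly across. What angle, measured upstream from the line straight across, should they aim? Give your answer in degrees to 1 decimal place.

To cancel the current, the upstream component of the triathlete's velocity must equal the flow: 1.06 sin θ = 0.61.
sin θ = 0.61 / 1.06 = 0.5755.
θ = arcsin(0.5755) = 35.133°.

35.1°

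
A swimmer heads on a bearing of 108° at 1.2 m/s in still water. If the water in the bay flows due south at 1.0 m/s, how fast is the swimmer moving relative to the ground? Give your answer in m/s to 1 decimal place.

Taking east as x and north as y: velocity relative to the water = (1.141, -0.371) m/s; the water relative to ground = (0.000, -1.000) m/s.
Velocity relative to ground = (1.141, -0.371) + (0.000, -1.000) = (1.141, -1.371) m/s.
Speed = |(1.141, -1.371)| = 1.784 m/s.

1.8 m/s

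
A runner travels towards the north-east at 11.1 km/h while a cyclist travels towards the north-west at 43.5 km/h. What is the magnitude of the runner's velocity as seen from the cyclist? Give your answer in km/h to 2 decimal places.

44.89 km/h

Taking east as x and north as y: runner velocity = (7.849, 7.849) km/h; cyclist velocity = (-30.759, 30.759) km/h.
Velocity of runner relative to cyclist = (7.849, 7.849) − (-30.759, 30.759) = (38.608, -22.910) km/h.
Magnitude = |(38.608, -22.910)| = 44.894 km/h.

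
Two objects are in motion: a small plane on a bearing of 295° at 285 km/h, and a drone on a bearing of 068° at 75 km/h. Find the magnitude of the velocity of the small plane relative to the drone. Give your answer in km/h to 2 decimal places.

Taking east as x and north as y: small plane velocity = (-258.298, 120.446) km/h; drone velocity = (69.539, 28.095) km/h.
Velocity of small plane relative to drone = (-258.298, 120.446) − (69.539, 28.095) = (-327.837, 92.351) km/h.
Magnitude = |(-327.837, 92.351)| = 340.596 km/h.

340.60 km/h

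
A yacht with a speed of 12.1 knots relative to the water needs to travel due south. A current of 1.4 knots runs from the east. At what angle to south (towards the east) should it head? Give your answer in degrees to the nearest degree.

The current pushes perpendicular to the desired track; the heading must have a component into the current equal to 1.4 knots: 12.1 sin θ = 1.4.
sin θ = 0.1157, so θ = 6.644°.

7°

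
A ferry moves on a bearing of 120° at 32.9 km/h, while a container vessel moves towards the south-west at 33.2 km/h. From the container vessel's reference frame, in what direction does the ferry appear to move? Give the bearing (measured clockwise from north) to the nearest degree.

Taking east as x and north as y: ferry velocity = (28.492, -16.450) km/h; container vessel velocity = (-23.476, -23.476) km/h.
Velocity of ferry relative to container vessel = (28.492, -16.450) − (-23.476, -23.476) = (51.968, 7.026) km/h.
Bearing = atan2(51.97, 7.03) = 82.30° clockwise from north.

082°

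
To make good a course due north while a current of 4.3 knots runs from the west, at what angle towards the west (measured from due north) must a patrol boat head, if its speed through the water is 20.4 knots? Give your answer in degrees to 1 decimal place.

12.2°

The current pushes perpendicular to the desired track; the heading must have a component into the current equal to 4.3 knots: 20.4 sin θ = 4.3.
sin θ = 0.2108, so θ = 12.168°.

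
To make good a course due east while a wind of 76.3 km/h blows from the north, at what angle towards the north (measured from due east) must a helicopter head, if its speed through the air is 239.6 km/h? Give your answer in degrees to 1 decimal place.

The wind pushes perpendicular to the desired track; the heading must have a component into the wind equal to 76.3 km/h: 239.6 sin θ = 76.3.
sin θ = 0.3184, so θ = 18.569°.

18.6°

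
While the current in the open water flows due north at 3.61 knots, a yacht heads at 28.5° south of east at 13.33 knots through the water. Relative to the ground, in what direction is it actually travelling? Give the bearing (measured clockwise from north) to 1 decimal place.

103.2°

Taking east as x and north as y: velocity relative to the water = (11.715, -6.361) knots; the water relative to ground = (0.000, 3.610) knots.
Velocity relative to ground = (11.715, -6.361) + (0.000, 3.610) = (11.715, -2.751) knots.
Bearing = atan2(11.71, -2.75) = 103.21° clockwise from north.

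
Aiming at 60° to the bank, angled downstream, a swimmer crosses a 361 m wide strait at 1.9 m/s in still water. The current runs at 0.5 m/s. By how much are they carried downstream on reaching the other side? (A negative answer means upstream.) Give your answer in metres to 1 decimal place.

318.1 m

Perpendicular speed = 1.645 m/s; crossing time = 361 / 1.645 = 219.393 s.
Net downstream speed = 1.450 m/s.
Drift = 1.450 × 219.393 = 318.120 m (downstream).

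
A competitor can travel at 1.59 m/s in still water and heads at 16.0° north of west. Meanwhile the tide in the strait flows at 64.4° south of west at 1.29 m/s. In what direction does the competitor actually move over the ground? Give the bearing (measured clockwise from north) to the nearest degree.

251°

Taking east as x and north as y: velocity relative to the water = (-1.528, 0.438) m/s; the water relative to ground = (-0.557, -1.163) m/s.
Velocity relative to ground = (-1.528, 0.438) + (-0.557, -1.163) = (-2.086, -0.725) m/s.
Bearing = atan2(-2.09, -0.73) = 250.83° clockwise from north.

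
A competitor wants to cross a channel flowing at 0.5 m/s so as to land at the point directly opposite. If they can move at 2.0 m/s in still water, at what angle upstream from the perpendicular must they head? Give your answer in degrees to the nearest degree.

To cancel the current, the upstream component of the competitor's velocity must equal the flow: 2.0 sin θ = 0.5.
sin θ = 0.5 / 2.0 = 0.2500.
θ = arcsin(0.2500) = 14.478°.

14°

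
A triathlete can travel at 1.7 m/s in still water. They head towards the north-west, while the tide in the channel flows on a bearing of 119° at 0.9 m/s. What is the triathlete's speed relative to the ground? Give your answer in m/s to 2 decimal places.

Taking east as x and north as y: velocity relative to the water = (-1.202, 1.202) m/s; the water relative to ground = (0.787, -0.436) m/s.
Velocity relative to ground = (-1.202, 1.202) + (0.787, -0.436) = (-0.415, 0.766) m/s.
Speed = |(-0.415, 0.766)| = 0.871 m/s.

0.87 m/s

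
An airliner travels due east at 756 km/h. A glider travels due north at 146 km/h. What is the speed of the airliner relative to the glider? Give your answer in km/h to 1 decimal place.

Taking east as x and north as y: airliner velocity = (756.000, 0.000) km/h; glider velocity = (0.000, 146.000) km/h.
Velocity of airliner relative to glider = (756.000, 0.000) − (0.000, 146.000) = (756.000, -146.000) km/h.
Magnitude = |(756.000, -146.000)| = 769.969 km/h.

770.0 km/h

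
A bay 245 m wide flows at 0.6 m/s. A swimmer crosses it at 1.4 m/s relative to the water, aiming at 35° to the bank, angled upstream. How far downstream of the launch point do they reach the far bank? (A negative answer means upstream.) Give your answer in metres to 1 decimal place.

-166.8 m

Perpendicular speed = 0.803 m/s; crossing time = 245 / 0.803 = 305.103 s.
Net downstream speed = -0.547 m/s.
Drift = -0.547 × 305.103 = -166.834 m (upstream).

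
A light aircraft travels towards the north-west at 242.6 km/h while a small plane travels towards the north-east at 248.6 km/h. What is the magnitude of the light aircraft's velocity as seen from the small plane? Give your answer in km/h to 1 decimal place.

347.4 km/h

Taking east as x and north as y: light aircraft velocity = (-171.544, 171.544) km/h; small plane velocity = (175.787, 175.787) km/h.
Velocity of light aircraft relative to small plane = (-171.544, 171.544) − (175.787, 175.787) = (-347.331, -4.243) km/h.
Magnitude = |(-347.331, -4.243)| = 347.357 km/h.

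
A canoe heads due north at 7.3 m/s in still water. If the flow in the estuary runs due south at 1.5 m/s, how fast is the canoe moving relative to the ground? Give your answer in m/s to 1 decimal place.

Taking east as x and north as y: velocity relative to the water = (0.000, 7.300) m/s; the water relative to ground = (0.000, -1.500) m/s.
Velocity relative to ground = (0.000, 7.300) + (0.000, -1.500) = (0.000, 5.800) m/s.
Speed = |(0.000, 5.800)| = 5.800 m/s.

5.8 m/s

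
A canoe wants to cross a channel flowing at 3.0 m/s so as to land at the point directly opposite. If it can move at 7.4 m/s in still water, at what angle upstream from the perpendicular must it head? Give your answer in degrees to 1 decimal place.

To cancel the current, the upstream component of the canoe's velocity must equal the flow: 7.4 sin θ = 3.0.
sin θ = 3.0 / 7.4 = 0.4054.
θ = arcsin(0.4054) = 23.917°.

23.9°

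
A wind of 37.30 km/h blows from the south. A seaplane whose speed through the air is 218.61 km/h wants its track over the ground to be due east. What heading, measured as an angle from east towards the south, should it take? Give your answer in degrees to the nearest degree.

The wind pushes perpendicular to the desired track; the heading must have a component into the wind equal to 37.30 km/h: 218.61 sin θ = 37.30.
sin θ = 0.1706, so θ = 9.824°.

10°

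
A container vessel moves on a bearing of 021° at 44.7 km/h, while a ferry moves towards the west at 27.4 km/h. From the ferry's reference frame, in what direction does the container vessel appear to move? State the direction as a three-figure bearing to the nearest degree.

Taking east as x and north as y: container vessel velocity = (16.019, 41.731) km/h; ferry velocity = (-27.400, 0.000) km/h.
Velocity of container vessel relative to ferry = (16.019, 41.731) − (-27.400, 0.000) = (43.419, 41.731) km/h.
Bearing = atan2(43.42, 41.73) = 46.14° clockwise from north.

046°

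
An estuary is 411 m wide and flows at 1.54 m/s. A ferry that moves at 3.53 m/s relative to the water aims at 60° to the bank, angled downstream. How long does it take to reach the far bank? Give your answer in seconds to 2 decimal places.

The component of the ferry's velocity perpendicular to the bank is 3.53 × sin 60° = 3.057 m/s.
The flow acts along the bank and has no component across it.
Time = 411 / 3.057 = 134.442 s.

134.44 s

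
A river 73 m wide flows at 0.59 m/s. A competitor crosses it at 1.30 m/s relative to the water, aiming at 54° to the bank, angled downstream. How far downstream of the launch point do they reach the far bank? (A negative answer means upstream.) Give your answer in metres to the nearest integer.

Perpendicular speed = 1.052 m/s; crossing time = 73 / 1.052 = 69.410 s.
Net downstream speed = 1.354 m/s.
Drift = 1.354 × 69.410 = 93.989 m (downstream).

94 m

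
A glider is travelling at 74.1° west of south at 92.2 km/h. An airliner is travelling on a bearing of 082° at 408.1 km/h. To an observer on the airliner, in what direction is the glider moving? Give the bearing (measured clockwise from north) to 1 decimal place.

Taking east as x and north as y: glider velocity = (-88.673, -25.259) km/h; airliner velocity = (404.128, 56.797) km/h.
Velocity of glider relative to airliner = (-88.673, -25.259) − (404.128, 56.797) = (-492.801, -82.056) km/h.
Bearing = atan2(-492.80, -82.06) = 260.55° clockwise from north.

260.5°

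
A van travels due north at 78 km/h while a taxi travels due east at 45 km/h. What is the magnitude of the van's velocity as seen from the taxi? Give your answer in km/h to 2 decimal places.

Taking east as x and north as y: van velocity = (0.000, 78.000) km/h; taxi velocity = (45.000, 0.000) km/h.
Velocity of van relative to taxi = (0.000, 78.000) − (45.000, 0.000) = (-45.000, 78.000) km/h.
Magnitude = |(-45.000, 78.000)| = 90.050 km/h.

90.05 km/h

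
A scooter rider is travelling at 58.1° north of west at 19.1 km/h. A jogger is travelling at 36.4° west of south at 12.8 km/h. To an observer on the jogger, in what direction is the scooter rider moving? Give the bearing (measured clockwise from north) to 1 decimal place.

Taking east as x and north as y: scooter rider velocity = (-10.093, 16.215) km/h; jogger velocity = (-7.596, -10.303) km/h.
Velocity of scooter rider relative to jogger = (-10.093, 16.215) − (-7.596, -10.303) = (-2.497, 26.518) km/h.
Bearing = atan2(-2.50, 26.52) = 354.62° clockwise from north.

354.6°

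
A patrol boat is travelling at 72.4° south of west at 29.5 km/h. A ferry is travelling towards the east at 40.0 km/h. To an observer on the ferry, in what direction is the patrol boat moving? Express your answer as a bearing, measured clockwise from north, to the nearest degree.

Taking east as x and north as y: patrol boat velocity = (-8.920, -28.119) km/h; ferry velocity = (40.000, 0.000) km/h.
Velocity of patrol boat relative to ferry = (-8.920, -28.119) − (40.000, 0.000) = (-48.920, -28.119) km/h.
Bearing = atan2(-48.92, -28.12) = 240.11° clockwise from north.

240°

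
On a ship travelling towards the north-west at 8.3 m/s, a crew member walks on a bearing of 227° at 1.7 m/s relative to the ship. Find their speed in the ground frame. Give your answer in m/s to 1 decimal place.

Taking east as x and north as y: ship velocity = (-5.869, 5.869) m/s; crew member velocity relative to ship = (-1.243, -1.159) m/s.
Velocity relative to ground = (-5.869, 5.869) + (-1.243, -1.159) = (-7.112, 4.710) m/s.
Speed = |(-7.112, 4.710)| = 8.530 m/s.

8.5 m/s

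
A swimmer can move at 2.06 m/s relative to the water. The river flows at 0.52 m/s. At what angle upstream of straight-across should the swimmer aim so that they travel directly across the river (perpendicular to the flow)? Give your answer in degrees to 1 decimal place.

To cancel the current, the upstream component of the swimmer's velocity must equal the flow: 2.06 sin θ = 0.52.
sin θ = 0.52 / 2.06 = 0.2524.
θ = arcsin(0.2524) = 14.621°.

14.6°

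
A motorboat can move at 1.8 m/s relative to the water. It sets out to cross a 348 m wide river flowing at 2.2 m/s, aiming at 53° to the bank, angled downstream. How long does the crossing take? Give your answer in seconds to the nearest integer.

242 s

The component of the motorboat's velocity perpendicular to the bank is 1.8 × sin 53° = 1.438 m/s.
Only the cross-stream component determines the crossing time; the current contributes nothing perpendicular to the bank.
Time = 348 / 1.438 = 242.080 s.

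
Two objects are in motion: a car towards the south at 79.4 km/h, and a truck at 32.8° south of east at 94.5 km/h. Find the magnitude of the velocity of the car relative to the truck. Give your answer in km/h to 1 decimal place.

84.3 km/h

Taking east as x and north as y: car velocity = (0.000, -79.400) km/h; truck velocity = (79.434, -51.191) km/h.
Velocity of car relative to truck = (0.000, -79.400) − (79.434, -51.191) = (-79.434, -28.209) km/h.
Magnitude = |(-79.434, -28.209)| = 84.294 km/h.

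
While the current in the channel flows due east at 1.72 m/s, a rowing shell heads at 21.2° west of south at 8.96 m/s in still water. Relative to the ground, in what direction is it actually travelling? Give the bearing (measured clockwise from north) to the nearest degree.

Taking east as x and north as y: velocity relative to the water = (-3.240, -8.354) m/s; the water relative to ground = (1.720, 0.000) m/s.
Velocity relative to ground = (-3.240, -8.354) + (1.720, 0.000) = (-1.520, -8.354) m/s.
Bearing = atan2(-1.52, -8.35) = 190.31° clockwise from north.

190°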